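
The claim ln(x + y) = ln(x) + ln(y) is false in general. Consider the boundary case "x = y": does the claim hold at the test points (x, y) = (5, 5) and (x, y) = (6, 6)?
No, fails at both test points

At (5, 5): LHS = ln(10) ≈ 2.303 ≠ RHS = 2·ln(5) ≈ 3.219
At (6, 6): LHS = ln(12) ≈ 2.485 ≠ RHS = 2·ln(6) ≈ 3.584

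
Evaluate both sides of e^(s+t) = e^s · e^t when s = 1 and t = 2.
LHS = e^(1+2) = e^3 ≈ 20.09
RHS = e^1 · e^2 = e^3 ≈ 20.09

LHS = RHS: the two sides agree.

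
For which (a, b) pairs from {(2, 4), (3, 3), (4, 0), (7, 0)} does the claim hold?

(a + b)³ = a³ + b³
(4, 0), (7, 0)

Testing each pair:
(2, 4): LHS = 216, RHS = 72 → fails
(3, 3): LHS = 216, RHS = 54 → fails
(4, 0): LHS = 64, RHS = 64 → holds
(7, 0): LHS = 343, RHS = 343 → holds

2 of 4 pairs satisfy the claim.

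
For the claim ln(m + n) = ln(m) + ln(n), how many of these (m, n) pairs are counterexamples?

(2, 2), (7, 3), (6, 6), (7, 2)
3

Testing each pair:
(2, 2): LHS = ln(4) ≈ 1.386, RHS = 2·ln(2) ≈ 1.386 → satisfies claim
(7, 3): LHS = ln(10) ≈ 2.303, RHS = ln(3) + ln(7) ≈ 3.045 → counterexample
(6, 6): LHS = ln(12) ≈ 2.485, RHS = 2·ln(6) ≈ 3.584 → counterexample
(7, 2): LHS = ln(9) ≈ 2.197, RHS = ln(2) + ln(7) ≈ 2.639 → counterexample

That makes 3 counterexamples.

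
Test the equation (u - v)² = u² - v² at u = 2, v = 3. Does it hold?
Substituting u = 2, v = 3:

LHS = (2 - 3)² = 1
RHS = 2² - 3² = -5

LHS ≠ RHS, so the equation does not hold at this point.

Answer: Fails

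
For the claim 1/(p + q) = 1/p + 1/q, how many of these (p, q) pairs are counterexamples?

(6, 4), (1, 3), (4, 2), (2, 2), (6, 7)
5

Testing each pair:
(6, 4): LHS = 1/10, RHS = 5/12 → counterexample
(1, 3): LHS = 1/4, RHS = 4/3 → counterexample
(4, 2): LHS = 1/6, RHS = 3/4 → counterexample
(2, 2): LHS = 1/4, RHS = 1 → counterexample
(6, 7): LHS = 1/13, RHS = 13/42 → counterexample

That makes 5 counterexamples.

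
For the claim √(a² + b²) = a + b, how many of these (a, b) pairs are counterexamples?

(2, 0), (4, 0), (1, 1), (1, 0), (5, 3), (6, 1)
3

Testing each pair:
(2, 0): LHS = 2, RHS = 2 → satisfies claim
(4, 0): LHS = 4, RHS = 4 → satisfies claim
(1, 1): LHS = √(2) ≈ 1.414, RHS = 2 → counterexample
(1, 0): LHS = 1, RHS = 1 → satisfies claim
(5, 3): LHS = √(34) ≈ 5.831, RHS = 8 → counterexample
(6, 1): LHS = √(37) ≈ 6.083, RHS = 7 → counterexample

That makes 3 counterexamples.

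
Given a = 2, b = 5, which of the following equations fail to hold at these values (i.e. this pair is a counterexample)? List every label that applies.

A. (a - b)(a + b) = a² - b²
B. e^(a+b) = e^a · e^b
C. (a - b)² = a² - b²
Evaluating each claim at the given values:
A. LHS = -21, RHS = -21 → holds here (LHS = RHS)
B. LHS = e^7 ≈ 1097, RHS = e^7 ≈ 1097 → holds here (LHS = RHS)
C. LHS = 9, RHS = -21 → fails here (LHS ≠ RHS)

Answer: C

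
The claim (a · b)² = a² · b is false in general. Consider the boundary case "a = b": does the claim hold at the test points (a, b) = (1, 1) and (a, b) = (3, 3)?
At (1, 1): LHS = 1, RHS = 1 → equal
At (3, 3): LHS = 81 ≠ RHS = 27

Answer: Only at (1, 1)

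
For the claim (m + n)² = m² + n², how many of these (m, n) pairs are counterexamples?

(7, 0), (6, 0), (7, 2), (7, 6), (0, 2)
Testing each pair:
(7, 0): LHS = 49, RHS = 49 → satisfies claim
(6, 0): LHS = 36, RHS = 36 → satisfies claim
(7, 2): LHS = 81, RHS = 53 → counterexample
(7, 6): LHS = 169, RHS = 85 → counterexample
(0, 2): LHS = 4, RHS = 4 → satisfies claim

That makes 2 counterexamples.

Answer: 2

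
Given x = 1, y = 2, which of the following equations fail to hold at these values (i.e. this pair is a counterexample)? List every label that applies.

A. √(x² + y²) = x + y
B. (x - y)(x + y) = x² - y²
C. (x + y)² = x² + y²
A, C

Evaluating each claim at the given values:
A. LHS = √(5) ≈ 2.236, RHS = 3 → fails here (LHS ≠ RHS)
B. LHS = -3, RHS = -3 → holds here (LHS = RHS)
C. LHS = 9, RHS = 5 → fails here (LHS ≠ RHS)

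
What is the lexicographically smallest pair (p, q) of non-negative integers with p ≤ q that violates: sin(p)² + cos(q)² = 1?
Substituting (0, 1) into the claim:
LHS = sin(0)² + cos(1)² = cos(1)² ≈ 0.2919
RHS = 1

Since LHS ≠ RHS, this pair disproves the claim, and no lexicographically smaller pair (p ≤ q, non-negative integers) does.

For instance (4, 6) is also a counterexample (LHS = sin(4)² + cos(6)² ≈ 1.495, RHS = 1), but it's lexicographically larger.

Answer: (p, q) = (0, 1)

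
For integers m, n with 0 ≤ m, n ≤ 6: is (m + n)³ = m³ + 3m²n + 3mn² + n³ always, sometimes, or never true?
The identity holds for every pair in the range. For instance at (m, n) = (5, 4): both sides equal 729.

Answer: Always true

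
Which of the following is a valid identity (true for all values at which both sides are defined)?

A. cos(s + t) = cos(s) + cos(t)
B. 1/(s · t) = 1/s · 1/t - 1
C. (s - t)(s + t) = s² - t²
A: fails at (3, 4) — LHS = cos(7) ≈ 0.7539, RHS = cos(3) + cos(4) ≈ -1.644.
B: fails at (1, 1) — LHS = 1, RHS = 0.
C: holds — e.g. at (3, 3), both sides equal 0.

Answer: C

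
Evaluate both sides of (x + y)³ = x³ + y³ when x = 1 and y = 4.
LHS = (1 + 4)³ = 125
RHS = 1³ + 4³ = 65

LHS ≠ RHS, so the equation does not hold here.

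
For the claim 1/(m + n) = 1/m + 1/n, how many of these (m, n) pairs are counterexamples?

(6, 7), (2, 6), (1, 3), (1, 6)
4

Testing each pair:
(6, 7): LHS = 1/13, RHS = 13/42 → counterexample
(2, 6): LHS = 1/8, RHS = 2/3 → counterexample
(1, 3): LHS = 1/4, RHS = 4/3 → counterexample
(1, 6): LHS = 1/7, RHS = 7/6 → counterexample

That makes 4 counterexamples.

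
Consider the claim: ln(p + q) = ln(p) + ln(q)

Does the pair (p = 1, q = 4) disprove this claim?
Yes

Substituting p = 1, q = 4:
LHS = ln(1 + 4) = ln(5) ≈ 1.609
RHS = ln(1) + ln(4) = ln(4) ≈ 1.386

Since LHS ≠ RHS, this pair disproves the claim.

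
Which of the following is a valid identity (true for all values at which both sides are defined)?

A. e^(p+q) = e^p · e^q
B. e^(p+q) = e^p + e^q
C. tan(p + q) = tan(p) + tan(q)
A: holds — e.g. at (1, 3), both sides equal e^4 ≈ 54.6.
B: fails at (4, 6) — LHS = e^10 ≈ 22026.5, RHS = e^4 + e^6 ≈ 458.
C: fails at (3, 5) — LHS = tan(8) ≈ -6.8, RHS = tan(5) + tan(3) ≈ -3.523.

Answer: A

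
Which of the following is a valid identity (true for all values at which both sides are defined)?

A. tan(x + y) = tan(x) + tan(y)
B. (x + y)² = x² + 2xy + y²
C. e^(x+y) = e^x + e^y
B

A: fails at (1, 4) — LHS = tan(5) ≈ -3.381, RHS = tan(4) + tan(1) ≈ 2.715.
B: holds — e.g. at (4, 5), both sides equal 81.
C: fails at (0, 1) — LHS = e ≈ 2.718, RHS = 1 + e ≈ 3.718.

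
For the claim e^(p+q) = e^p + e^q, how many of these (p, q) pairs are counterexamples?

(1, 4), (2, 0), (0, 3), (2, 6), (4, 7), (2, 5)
6

Testing each pair:
(1, 4): LHS = e^5 ≈ 148.4, RHS = e + e^4 ≈ 57.32 → counterexample
(2, 0): LHS = e^2 ≈ 7.389, RHS = 1 + e^2 ≈ 8.389 → counterexample
(0, 3): LHS = e^3 ≈ 20.09, RHS = 1 + e^3 ≈ 21.09 → counterexample
(2, 6): LHS = e^8 ≈ 2981, RHS = e^2 + e^6 ≈ 410.8 → counterexample
(4, 7): LHS = e^11 ≈ 59874.1, RHS = e^4 + e^7 ≈ 1151 → counterexample
(2, 5): LHS = e^7 ≈ 1097, RHS = e^2 + e^5 ≈ 155.8 → counterexample

That makes 6 counterexamples.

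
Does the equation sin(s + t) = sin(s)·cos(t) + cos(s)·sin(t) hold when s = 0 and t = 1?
Holds

Substituting s = 0, t = 1:

LHS = sin(0 + 1) = sin(1) ≈ 0.8415
RHS = sin(0)·cos(1) + cos(0)·sin(1) = sin(1) ≈ 0.8415

LHS = RHS, so the equation holds at this point.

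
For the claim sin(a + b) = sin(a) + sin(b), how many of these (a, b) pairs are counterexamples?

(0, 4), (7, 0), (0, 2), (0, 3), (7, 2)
1

Testing each pair:
(0, 4): LHS = sin(4) ≈ -0.7568, RHS = sin(4) ≈ -0.7568 → satisfies claim
(7, 0): LHS = sin(7) ≈ 0.657, RHS = sin(7) ≈ 0.657 → satisfies claim
(0, 2): LHS = sin(2) ≈ 0.9093, RHS = sin(2) ≈ 0.9093 → satisfies claim
(0, 3): LHS = sin(3) ≈ 0.1411, RHS = sin(3) ≈ 0.1411 → satisfies claim
(7, 2): LHS = sin(9) ≈ 0.4121, RHS = sin(7) + sin(2) ≈ 1.566 → counterexample

That makes 1 counterexample.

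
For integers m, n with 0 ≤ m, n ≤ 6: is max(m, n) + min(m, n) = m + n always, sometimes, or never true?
Always true

The identity holds for every pair in the range. For instance at (m, n) = (3, 1): both sides equal 4.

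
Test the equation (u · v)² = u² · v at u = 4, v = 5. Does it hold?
Fails

Substituting u = 4, v = 5:

LHS = (4 · 5)² = 400
RHS = 4² · 5 = 80

LHS ≠ RHS, so the equation does not hold at this point.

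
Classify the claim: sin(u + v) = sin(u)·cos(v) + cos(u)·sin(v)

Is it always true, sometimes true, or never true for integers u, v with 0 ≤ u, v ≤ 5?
The identity holds for every pair in the range. For instance at (u, v) = (2, 1): both sides equal sin(3) ≈ 0.1411.

Answer: Always true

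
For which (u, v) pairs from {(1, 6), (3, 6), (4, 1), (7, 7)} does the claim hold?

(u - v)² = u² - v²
(7, 7)

Testing each pair:
(1, 6): LHS = 25, RHS = -35 → fails
(3, 6): LHS = 9, RHS = -27 → fails
(4, 1): LHS = 9, RHS = 15 → fails
(7, 7): LHS = 0, RHS = 0 → holds

1 of 4 pairs satisfies the claim.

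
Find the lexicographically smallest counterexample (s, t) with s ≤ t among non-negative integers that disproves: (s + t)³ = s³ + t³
Substituting (1, 1) into the claim:
LHS = (1 + 1)³ = 8
RHS = 1³ + 1³ = 2

Since LHS ≠ RHS, this pair disproves the claim, and no lexicographically smaller pair (s ≤ t, non-negative integers) does.

For instance (1, 6) is also a counterexample (LHS = 343, RHS = 217), but it's lexicographically larger.

Answer: (s, t) = (1, 1)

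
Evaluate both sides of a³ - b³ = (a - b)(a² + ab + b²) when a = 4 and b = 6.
LHS = 4³ - 6³ = -152
RHS = (4 - 6)(4² + 4·6 + 6²) = -152

LHS = RHS: the two sides agree.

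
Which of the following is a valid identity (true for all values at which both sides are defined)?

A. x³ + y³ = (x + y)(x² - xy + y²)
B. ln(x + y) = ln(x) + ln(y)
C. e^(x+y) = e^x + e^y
A

A: holds — e.g. at (5, 5), both sides equal 250.
B: fails at (1, 4) — LHS = ln(5) ≈ 1.609, RHS = ln(4) ≈ 1.386.
C: fails at (3, 7) — LHS = e^10 ≈ 22026.5, RHS = e^3 + e^7 ≈ 1117.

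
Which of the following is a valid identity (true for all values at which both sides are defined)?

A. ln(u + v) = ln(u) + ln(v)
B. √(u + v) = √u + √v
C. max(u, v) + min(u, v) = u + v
A: fails at (5, 5) — LHS = ln(10) ≈ 2.303, RHS = 2·ln(5) ≈ 3.219.
B: fails at (4, 5) — LHS = 3, RHS = 2 + √(5) ≈ 4.236.
C: holds — e.g. at (1, 3), both sides equal 4.

Answer: C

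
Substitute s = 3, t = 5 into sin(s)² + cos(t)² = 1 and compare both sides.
LHS = sin(3)² + cos(5)² ≈ 0.1004
RHS = 1

LHS ≠ RHS (they differ by about 0.8996), so the equation does not hold here.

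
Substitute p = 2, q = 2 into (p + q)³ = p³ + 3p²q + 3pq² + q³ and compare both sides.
LHS = (2 + 2)³ = 64
RHS = 2³ + 3·2²·2 + 3·2·2² + 2³ = 64

LHS = RHS: the two sides agree.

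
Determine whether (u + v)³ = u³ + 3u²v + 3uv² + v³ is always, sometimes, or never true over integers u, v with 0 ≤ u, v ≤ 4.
The identity holds for every pair in the range. For instance at (u, v) = (3, 4): both sides equal 343.

Answer: Always true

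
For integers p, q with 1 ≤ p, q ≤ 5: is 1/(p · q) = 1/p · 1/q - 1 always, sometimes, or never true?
The claim fails for every pair in the range. For instance at (p, q) = (1, 1): LHS = 1, RHS = 0.

Answer: Never true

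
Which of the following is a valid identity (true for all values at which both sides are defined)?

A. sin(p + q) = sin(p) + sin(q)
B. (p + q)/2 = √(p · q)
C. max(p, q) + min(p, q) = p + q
A: fails at (3, 5) — LHS = sin(8) ≈ 0.9894, RHS = sin(5) + sin(3) ≈ -0.8178.
B: fails at (5, 8) — LHS = 13/2, RHS = 2·√(10) ≈ 6.325.
C: holds — e.g. at (1, 4), both sides equal 5.

Answer: C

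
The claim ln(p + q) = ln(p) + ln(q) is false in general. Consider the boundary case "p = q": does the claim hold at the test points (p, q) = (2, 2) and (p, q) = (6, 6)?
Only at (2, 2)

At (2, 2): LHS = ln(4) ≈ 1.386, RHS = 2·ln(2) ≈ 1.386 → equal
At (6, 6): LHS = ln(12) ≈ 2.485 ≠ RHS = 2·ln(6) ≈ 3.584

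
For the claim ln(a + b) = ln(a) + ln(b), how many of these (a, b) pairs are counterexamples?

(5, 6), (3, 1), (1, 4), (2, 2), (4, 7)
4

Testing each pair:
(5, 6): LHS = ln(11) ≈ 2.398, RHS = ln(5) + ln(6) ≈ 3.401 → counterexample
(3, 1): LHS = ln(4) ≈ 1.386, RHS = ln(3) ≈ 1.099 → counterexample
(1, 4): LHS = ln(5) ≈ 1.609, RHS = ln(4) ≈ 1.386 → counterexample
(2, 2): LHS = ln(4) ≈ 1.386, RHS = 2·ln(2) ≈ 1.386 → satisfies claim
(4, 7): LHS = ln(11) ≈ 2.398, RHS = ln(4) + ln(7) ≈ 3.332 → counterexample

That makes 4 counterexamples.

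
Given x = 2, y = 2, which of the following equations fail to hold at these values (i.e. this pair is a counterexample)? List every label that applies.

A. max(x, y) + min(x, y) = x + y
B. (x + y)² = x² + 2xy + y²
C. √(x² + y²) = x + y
C

Evaluating each claim at the given values:
A. LHS = 4, RHS = 4 → holds here (LHS = RHS)
B. LHS = 16, RHS = 16 → holds here (LHS = RHS)
C. LHS = 2·√(2) ≈ 2.828, RHS = 4 → fails here (LHS ≠ RHS)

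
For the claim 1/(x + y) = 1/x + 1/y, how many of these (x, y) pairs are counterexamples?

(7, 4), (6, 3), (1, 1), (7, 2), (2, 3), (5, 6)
6

Testing each pair:
(7, 4): LHS = 1/11, RHS = 11/28 → counterexample
(6, 3): LHS = 1/9, RHS = 1/2 → counterexample
(1, 1): LHS = 1/2, RHS = 2 → counterexample
(7, 2): LHS = 1/9, RHS = 9/14 → counterexample
(2, 3): LHS = 1/5, RHS = 5/6 → counterexample
(5, 6): LHS = 1/11, RHS = 11/30 → counterexample

That makes 6 counterexamples.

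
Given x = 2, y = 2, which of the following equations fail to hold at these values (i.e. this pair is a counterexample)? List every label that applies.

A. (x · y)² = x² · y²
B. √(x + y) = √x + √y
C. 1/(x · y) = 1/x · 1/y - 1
B, C

Evaluating each claim at the given values:
A. LHS = 16, RHS = 16 → holds here (LHS = RHS)
B. LHS = 2, RHS = 2·√(2) ≈ 2.828 → fails here (LHS ≠ RHS)
C. LHS = 1/4, RHS = -3/4 → fails here (LHS ≠ RHS)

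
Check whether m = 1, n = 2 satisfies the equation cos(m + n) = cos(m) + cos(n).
Substituting m = 1, n = 2:

LHS = cos(1 + 2) = cos(3) ≈ -0.99
RHS = cos(1) + cos(2) ≈ 0.1242

LHS ≠ RHS, so the equation does not hold at this point.

Answer: Fails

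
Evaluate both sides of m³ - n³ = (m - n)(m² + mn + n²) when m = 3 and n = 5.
LHS = 3³ - 5³ = -98
RHS = (3 - 5)(3² + 3·5 + 5²) = -98

LHS = RHS: the two sides agree.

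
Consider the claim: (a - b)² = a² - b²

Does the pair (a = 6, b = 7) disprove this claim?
Yes

Substituting a = 6, b = 7:
LHS = (6 - 7)² = 1
RHS = 6² - 7² = -13

Since LHS ≠ RHS, this pair disproves the claim.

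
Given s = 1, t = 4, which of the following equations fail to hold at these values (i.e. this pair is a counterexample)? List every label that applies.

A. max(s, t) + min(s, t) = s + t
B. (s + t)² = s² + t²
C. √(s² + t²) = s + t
Evaluating each claim at the given values:
A. LHS = 5, RHS = 5 → holds here (LHS = RHS)
B. LHS = 25, RHS = 17 → fails here (LHS ≠ RHS)
C. LHS = √(17) ≈ 4.123, RHS = 5 → fails here (LHS ≠ RHS)

Answer: B, C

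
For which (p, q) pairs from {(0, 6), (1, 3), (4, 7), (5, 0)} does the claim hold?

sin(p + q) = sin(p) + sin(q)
(0, 6), (5, 0)

Testing each pair:
(0, 6): LHS = sin(6) ≈ -0.2794, RHS = sin(6) ≈ -0.2794 → holds
(1, 3): LHS = sin(4) ≈ -0.7568, RHS = sin(3) + sin(1) ≈ 0.9826 → fails
(4, 7): LHS = sin(11) ≈ -1, RHS = sin(4) + sin(7) ≈ -0.09982 → fails
(5, 0): LHS = sin(5) ≈ -0.9589, RHS = sin(5) ≈ -0.9589 → holds

2 of 4 pairs satisfy the claim.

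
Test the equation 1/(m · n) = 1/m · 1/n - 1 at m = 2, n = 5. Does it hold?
Fails

Substituting m = 2, n = 5:

LHS = 1/(2 · 5) = 1/10
RHS = 1/2 · 1/5 - 1 = -9/10

LHS ≠ RHS, so the equation does not hold at this point.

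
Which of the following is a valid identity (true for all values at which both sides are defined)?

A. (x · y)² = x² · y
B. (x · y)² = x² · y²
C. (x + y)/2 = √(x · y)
A: fails at (2, 3) — LHS = 36, RHS = 12.
B: holds — e.g. at (1, 5), both sides equal 25.
C: fails at (3, 4) — LHS = 7/2, RHS = 2·√(3) ≈ 3.464.

Answer: B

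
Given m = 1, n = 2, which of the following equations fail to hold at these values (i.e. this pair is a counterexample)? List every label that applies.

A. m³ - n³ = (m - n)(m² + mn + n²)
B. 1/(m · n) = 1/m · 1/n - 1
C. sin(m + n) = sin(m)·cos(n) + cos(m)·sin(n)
B

Evaluating each claim at the given values:
A. LHS = -7, RHS = -7 → holds here (LHS = RHS)
B. LHS = 1/2, RHS = -1/2 → fails here (LHS ≠ RHS)
C. LHS = sin(3) ≈ 0.1411, RHS = sin(1)·cos(2) + sin(2)·cos(1) ≈ 0.1411 → holds here (LHS = RHS)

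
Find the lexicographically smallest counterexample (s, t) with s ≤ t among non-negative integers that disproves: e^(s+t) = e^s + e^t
(s, t) = (0, 0)

Substituting (0, 0) into the claim:
LHS = e^(0+0) = 1
RHS = e^0 + e^0 = 2

Since LHS ≠ RHS, this pair disproves the claim, and no lexicographically smaller pair (s ≤ t, non-negative integers) does.

For instance (3, 6) is also a counterexample (LHS = e^9 ≈ 8103, RHS = e^3 + e^6 ≈ 423.5), but it's lexicographically larger.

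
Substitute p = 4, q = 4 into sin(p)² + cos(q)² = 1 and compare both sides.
LHS = sin(4)² + cos(4)² = 1
RHS = 1

LHS = RHS: the two sides agree.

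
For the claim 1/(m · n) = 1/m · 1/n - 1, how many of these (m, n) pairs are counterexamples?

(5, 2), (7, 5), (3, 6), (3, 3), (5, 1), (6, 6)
6

Testing each pair:
(5, 2): LHS = 1/10, RHS = -9/10 → counterexample
(7, 5): LHS = 1/35, RHS = -34/35 → counterexample
(3, 6): LHS = 1/18, RHS = -17/18 → counterexample
(3, 3): LHS = 1/9, RHS = -8/9 → counterexample
(5, 1): LHS = 1/5, RHS = -4/5 → counterexample
(6, 6): LHS = 1/36, RHS = -35/36 → counterexample

That makes 6 counterexamples.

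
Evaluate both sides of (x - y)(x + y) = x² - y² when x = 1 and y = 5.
LHS = (1 - 5)(1 + 5) = -24
RHS = 1² - 5² = -24

LHS = RHS: the two sides agree.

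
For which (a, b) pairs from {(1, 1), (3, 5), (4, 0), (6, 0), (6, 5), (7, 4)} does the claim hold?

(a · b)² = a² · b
(1, 1), (4, 0), (6, 0)

Testing each pair:
(1, 1): LHS = 1, RHS = 1 → holds
(3, 5): LHS = 225, RHS = 45 → fails
(4, 0): LHS = 0, RHS = 0 → holds
(6, 0): LHS = 0, RHS = 0 → holds
(6, 5): LHS = 900, RHS = 180 → fails
(7, 4): LHS = 784, RHS = 196 → fails

3 of 6 pairs satisfy the claim.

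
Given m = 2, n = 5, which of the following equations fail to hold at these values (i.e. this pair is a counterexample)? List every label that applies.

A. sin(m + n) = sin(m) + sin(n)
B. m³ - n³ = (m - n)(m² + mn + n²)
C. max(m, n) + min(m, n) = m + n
Evaluating each claim at the given values:
A. LHS = sin(7) ≈ 0.657, RHS = sin(5) + sin(2) ≈ -0.04963 → fails here (LHS ≠ RHS)
B. LHS = -117, RHS = -117 → holds here (LHS = RHS)
C. LHS = 7, RHS = 7 → holds here (LHS = RHS)

Answer: A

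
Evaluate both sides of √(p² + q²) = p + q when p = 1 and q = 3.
LHS = √(1² + 3²) = √(10) ≈ 3.162
RHS = 1 + 3 = 4

LHS ≠ RHS (they differ by about 0.8377), so the equation does not hold here.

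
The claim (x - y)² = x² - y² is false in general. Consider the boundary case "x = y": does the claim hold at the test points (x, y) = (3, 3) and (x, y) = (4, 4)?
At (3, 3): LHS = 0, RHS = 0 → equal
At (4, 4): LHS = 0, RHS = 0 → equal

So the claim does hold at both of these boundary points, even though it is not an identity.

Answer: Yes, holds at both test points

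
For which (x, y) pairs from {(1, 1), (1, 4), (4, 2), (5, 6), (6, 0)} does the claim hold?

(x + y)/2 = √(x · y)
(1, 1)

Testing each pair:
(1, 1): LHS = 1, RHS = 1 → holds
(1, 4): LHS = 5/2, RHS = 2 → fails
(4, 2): LHS = 3, RHS = 2·√(2) ≈ 2.828 → fails
(5, 6): LHS = 11/2, RHS = √(30) ≈ 5.477 → fails
(6, 0): LHS = 3, RHS = 0 → fails

1 of 5 pairs satisfies the claim.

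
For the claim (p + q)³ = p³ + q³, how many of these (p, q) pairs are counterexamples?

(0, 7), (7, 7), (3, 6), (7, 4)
3

Testing each pair:
(0, 7): LHS = 343, RHS = 343 → satisfies claim
(7, 7): LHS = 2744, RHS = 686 → counterexample
(3, 6): LHS = 729, RHS = 243 → counterexample
(7, 4): LHS = 1331, RHS = 407 → counterexample

That makes 3 counterexamples.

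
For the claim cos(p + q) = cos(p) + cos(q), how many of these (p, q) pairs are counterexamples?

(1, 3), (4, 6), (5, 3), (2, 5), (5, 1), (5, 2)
Testing each pair:
(1, 3): LHS = cos(4) ≈ -0.6536, RHS = cos(3) + cos(1) ≈ -0.4497 → counterexample
(4, 6): LHS = cos(10) ≈ -0.8391, RHS = cos(4) + cos(6) ≈ 0.3065 → counterexample
(5, 3): LHS = cos(8) ≈ -0.1455, RHS = cos(3) + cos(5) ≈ -0.7063 → counterexample
(2, 5): LHS = cos(7) ≈ 0.7539, RHS = cos(2) + cos(5) ≈ -0.1325 → counterexample
(5, 1): LHS = cos(6) ≈ 0.9602, RHS = cos(5) + cos(1) ≈ 0.824 → counterexample
(5, 2): LHS = cos(7) ≈ 0.7539, RHS = cos(2) + cos(5) ≈ -0.1325 → counterexample

That makes 6 counterexamples.

Answer: 6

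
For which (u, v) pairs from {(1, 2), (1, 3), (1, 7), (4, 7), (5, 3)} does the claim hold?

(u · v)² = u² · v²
Testing each pair:
(1, 2): LHS = 4, RHS = 4 → holds
(1, 3): LHS = 9, RHS = 9 → holds
(1, 7): LHS = 49, RHS = 49 → holds
(4, 7): LHS = 784, RHS = 784 → holds
(5, 3): LHS = 225, RHS = 225 → holds

Every pair satisfies the claim.

Answer: All pairs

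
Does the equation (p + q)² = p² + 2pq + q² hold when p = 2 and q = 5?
Holds

Substituting p = 2, q = 5:

LHS = (2 + 5)² = 49
RHS = 2² + 2·2·5 + 5² = 49

LHS = RHS, so the equation holds at this point.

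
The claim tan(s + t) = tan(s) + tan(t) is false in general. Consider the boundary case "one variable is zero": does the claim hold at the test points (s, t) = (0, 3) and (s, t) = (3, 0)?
Yes, holds at both test points

At (0, 3): LHS = tan(3) ≈ -0.1425, RHS = tan(3) ≈ -0.1425 → equal
At (3, 0): LHS = tan(3) ≈ -0.1425, RHS = tan(3) ≈ -0.1425 → equal

So the claim does hold at both of these boundary points, even though it is not an identity.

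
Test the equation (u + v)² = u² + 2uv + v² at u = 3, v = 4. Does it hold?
Substituting u = 3, v = 4:

LHS = (3 + 4)² = 49
RHS = 3² + 2·3·4 + 4² = 49

LHS = RHS, so the equation holds at this point.

Answer: Holds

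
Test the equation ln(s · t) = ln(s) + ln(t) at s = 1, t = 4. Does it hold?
Substituting s = 1, t = 4:

LHS = ln(1 · 4) = ln(4) ≈ 1.386
RHS = ln(1) + ln(4) = ln(4) ≈ 1.386

LHS = RHS, so the equation holds at this point.

Answer: Holds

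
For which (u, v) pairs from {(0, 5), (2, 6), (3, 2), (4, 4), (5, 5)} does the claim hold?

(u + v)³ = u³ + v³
(0, 5)

Testing each pair:
(0, 5): LHS = 125, RHS = 125 → holds
(2, 6): LHS = 512, RHS = 224 → fails
(3, 2): LHS = 125, RHS = 35 → fails
(4, 4): LHS = 512, RHS = 128 → fails
(5, 5): LHS = 1000, RHS = 250 → fails

1 of 5 pairs satisfies the claim.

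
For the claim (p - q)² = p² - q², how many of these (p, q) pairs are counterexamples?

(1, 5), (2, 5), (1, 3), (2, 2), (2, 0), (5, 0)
Testing each pair:
(1, 5): LHS = 16, RHS = -24 → counterexample
(2, 5): LHS = 9, RHS = -21 → counterexample
(1, 3): LHS = 4, RHS = -8 → counterexample
(2, 2): LHS = 0, RHS = 0 → satisfies claim
(2, 0): LHS = 4, RHS = 4 → satisfies claim
(5, 0): LHS = 25, RHS = 25 → satisfies claim

That makes 3 counterexamples.

Answer: 3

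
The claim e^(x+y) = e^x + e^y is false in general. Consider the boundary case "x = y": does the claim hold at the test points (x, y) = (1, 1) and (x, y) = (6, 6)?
No, fails at both test points

At (1, 1): LHS = e^2 ≈ 7.389 ≠ RHS = 2·e ≈ 5.437
At (6, 6): LHS = e^12 ≈ 162754.8 ≠ RHS = 2·e^6 ≈ 806.9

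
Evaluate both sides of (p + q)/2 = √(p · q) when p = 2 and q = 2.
LHS = (2 + 2)/2 = 2
RHS = √(2 · 2) = 2

LHS = RHS: the two sides agree.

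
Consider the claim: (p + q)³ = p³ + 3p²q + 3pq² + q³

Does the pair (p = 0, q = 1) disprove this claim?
No

Substituting p = 0, q = 1:
LHS = (0 + 1)³ = 1
RHS = 0³ + 3·0²·1 + 3·0·1² + 1³ = 1

The sides agree, so this pair does not disprove the claim.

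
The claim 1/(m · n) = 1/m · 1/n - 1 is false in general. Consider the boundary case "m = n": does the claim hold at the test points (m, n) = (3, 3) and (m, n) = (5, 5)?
No, fails at both test points

At (3, 3): LHS = 1/9 ≠ RHS = -8/9
At (5, 5): LHS = 1/25 ≠ RHS = -24/25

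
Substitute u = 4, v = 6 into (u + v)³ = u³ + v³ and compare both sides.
LHS = (4 + 6)³ = 1000
RHS = 4³ + 6³ = 280

LHS ≠ RHS, so the equation does not hold here.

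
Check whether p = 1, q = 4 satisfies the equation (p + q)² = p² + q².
Fails

Substituting p = 1, q = 4:

LHS = (1 + 4)² = 25
RHS = 1² + 4² = 17

LHS ≠ RHS, so the equation does not hold at this point.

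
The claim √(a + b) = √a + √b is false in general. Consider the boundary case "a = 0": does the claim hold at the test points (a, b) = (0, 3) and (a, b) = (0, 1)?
At (0, 3): LHS = √(3) ≈ 1.732, RHS = √(3) ≈ 1.732 → equal
At (0, 1): LHS = 1, RHS = 1 → equal

So the claim does hold at both of these boundary points, even though it is not an identity.

Answer: Yes, holds at both test points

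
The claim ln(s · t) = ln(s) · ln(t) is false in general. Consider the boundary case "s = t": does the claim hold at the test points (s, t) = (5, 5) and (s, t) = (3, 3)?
At (5, 5): LHS = ln(25) ≈ 3.219 ≠ RHS = ln(5)² ≈ 2.59
At (3, 3): LHS = ln(9) ≈ 2.197 ≠ RHS = ln(3)² ≈ 1.207

Answer: No, fails at both test points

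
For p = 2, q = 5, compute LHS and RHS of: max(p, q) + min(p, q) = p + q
LHS = max(2, 5) + min(2, 5) = 7
RHS = 2 + 5 = 7

LHS = RHS: the two sides agree.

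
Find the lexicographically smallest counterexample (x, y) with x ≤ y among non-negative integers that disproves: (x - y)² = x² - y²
(x, y) = (0, 1)

Substituting (0, 1) into the claim:
LHS = (0 - 1)² = 1
RHS = 0² - 1² = -1

Since LHS ≠ RHS, this pair disproves the claim, and no lexicographically smaller pair (x ≤ y, non-negative integers) does.

For instance (2, 7) is also a counterexample (LHS = 25, RHS = -45), but it's lexicographically larger.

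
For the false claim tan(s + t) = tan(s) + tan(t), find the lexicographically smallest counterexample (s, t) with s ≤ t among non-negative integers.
(s, t) = (1, 1)

At (0, 0): both sides equal 0, so it holds there.

Substituting (1, 1) into the claim:
LHS = tan(1 + 1) = tan(2) ≈ -2.185
RHS = tan(1) + tan(1) = 2·tan(1) ≈ 3.115

Since LHS ≠ RHS, this pair disproves the claim, and no lexicographically smaller pair (s ≤ t, non-negative integers) does.

For instance (1, 2) is also a counterexample (LHS = tan(3) ≈ -0.1425, RHS = tan(2) + tan(1) ≈ -0.6276), but it's lexicographically larger.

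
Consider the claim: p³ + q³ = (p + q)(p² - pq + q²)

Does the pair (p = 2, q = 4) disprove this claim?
Substituting p = 2, q = 4:
LHS = 2³ + 4³ = 72
RHS = (2 + 4)(2² - 2·4 + 4²) = 72

The sides agree, so this pair does not disprove the claim.

Answer: No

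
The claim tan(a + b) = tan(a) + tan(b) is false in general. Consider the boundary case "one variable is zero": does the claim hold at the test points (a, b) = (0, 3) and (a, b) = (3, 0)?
Yes, holds at both test points

At (0, 3): LHS = tan(3) ≈ -0.1425, RHS = tan(3) ≈ -0.1425 → equal
At (3, 0): LHS = tan(3) ≈ -0.1425, RHS = tan(3) ≈ -0.1425 → equal

So the claim does hold at both of these boundary points, even though it is not an identity.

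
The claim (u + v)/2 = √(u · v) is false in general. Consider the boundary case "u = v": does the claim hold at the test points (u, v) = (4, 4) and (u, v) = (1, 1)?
At (4, 4): LHS = 4, RHS = 4 → equal
At (1, 1): LHS = 1, RHS = 1 → equal

So the claim does hold at both of these boundary points, even though it is not an identity.

Answer: Yes, holds at both test points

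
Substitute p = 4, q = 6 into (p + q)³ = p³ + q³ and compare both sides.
LHS = (4 + 6)³ = 1000
RHS = 4³ + 6³ = 280

LHS ≠ RHS, so the equation does not hold here.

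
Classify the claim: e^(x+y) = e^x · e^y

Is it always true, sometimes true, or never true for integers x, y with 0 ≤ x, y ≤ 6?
Always true

The identity holds for every pair in the range. For instance at (x, y) = (1, 6): both sides equal e^7 ≈ 1097.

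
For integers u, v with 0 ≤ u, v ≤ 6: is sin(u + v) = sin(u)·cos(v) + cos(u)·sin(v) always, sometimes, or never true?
The identity holds for every pair in the range. For instance at (u, v) = (2, 2): both sides equal sin(4) ≈ -0.7568.

Answer: Always true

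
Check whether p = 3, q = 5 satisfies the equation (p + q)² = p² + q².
Substituting p = 3, q = 5:

LHS = (3 + 5)² = 64
RHS = 3² + 5² = 34

LHS ≠ RHS, so the equation does not hold at this point.

Answer: Fails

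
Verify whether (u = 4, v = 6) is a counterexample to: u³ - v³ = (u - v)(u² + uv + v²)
No

Substituting u = 4, v = 6:
LHS = 4³ - 6³ = -152
RHS = (4 - 6)(4² + 4·6 + 6²) = -152

The sides agree, so this pair does not disprove the claim.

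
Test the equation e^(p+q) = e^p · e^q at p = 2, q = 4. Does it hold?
Holds

Substituting p = 2, q = 4:

LHS = e^(2+4) = e^6 ≈ 403.4
RHS = e^2 · e^4 = e^6 ≈ 403.4

LHS = RHS, so the equation holds at this point.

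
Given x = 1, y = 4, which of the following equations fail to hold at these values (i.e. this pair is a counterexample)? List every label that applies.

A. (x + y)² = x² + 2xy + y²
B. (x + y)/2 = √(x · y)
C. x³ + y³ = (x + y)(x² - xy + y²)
Evaluating each claim at the given values:
A. LHS = 25, RHS = 25 → holds here (LHS = RHS)
B. LHS = 5/2, RHS = 2 → fails here (LHS ≠ RHS)
C. LHS = 65, RHS = 65 → holds here (LHS = RHS)

Answer: B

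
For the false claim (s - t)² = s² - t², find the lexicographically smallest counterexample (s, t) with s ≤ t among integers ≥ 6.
Substituting (6, 7) into the claim:
LHS = (6 - 7)² = 1
RHS = 6² - 7² = -13

Since LHS ≠ RHS, this pair disproves the claim, and no lexicographically smaller pair (s ≤ t, integers ≥ 6) does.

For instance (8, 12) is also a counterexample (LHS = 16, RHS = -80), but it's lexicographically larger.

Answer: (s, t) = (6, 7)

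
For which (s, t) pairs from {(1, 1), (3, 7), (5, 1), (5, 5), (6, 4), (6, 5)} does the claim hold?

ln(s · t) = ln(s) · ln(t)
Testing each pair:
(1, 1): LHS = 0, RHS = 0 → holds
(3, 7): LHS = ln(21) ≈ 3.045, RHS = ln(3)·ln(7) ≈ 2.138 → fails
(5, 1): LHS = ln(5) ≈ 1.609, RHS = 0 → fails
(5, 5): LHS = ln(25) ≈ 3.219, RHS = ln(5)² ≈ 2.59 → fails
(6, 4): LHS = ln(24) ≈ 3.178, RHS = ln(4)·ln(6) ≈ 2.484 → fails
(6, 5): LHS = ln(30) ≈ 3.401, RHS = ln(5)·ln(6) ≈ 2.884 → fails

1 of 6 pairs satisfies the claim.

Answer: (1, 1)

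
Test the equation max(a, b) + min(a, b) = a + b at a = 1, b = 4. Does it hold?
Holds

Substituting a = 1, b = 4:

LHS = max(1, 4) + min(1, 4) = 5
RHS = 1 + 4 = 5

LHS = RHS, so the equation holds at this point.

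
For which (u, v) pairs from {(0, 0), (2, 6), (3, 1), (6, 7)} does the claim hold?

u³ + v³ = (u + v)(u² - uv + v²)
All pairs

Testing each pair:
(0, 0): LHS = 0, RHS = 0 → holds
(2, 6): LHS = 224, RHS = 224 → holds
(3, 1): LHS = 28, RHS = 28 → holds
(6, 7): LHS = 559, RHS = 559 → holds

Every pair satisfies the claim.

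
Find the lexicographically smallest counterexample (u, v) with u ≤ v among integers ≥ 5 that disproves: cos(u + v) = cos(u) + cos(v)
Substituting (5, 5) into the claim:
LHS = cos(5 + 5) = cos(10) ≈ -0.8391
RHS = cos(5) + cos(5) = 2·cos(5) ≈ 0.5673

Since LHS ≠ RHS, this pair disproves the claim, and no lexicographically smaller pair (u ≤ v, integers ≥ 5) does.

For instance (5, 11) is also a counterexample (LHS = cos(16) ≈ -0.9577, RHS = cos(11) + cos(5) ≈ 0.2881), but it's lexicographically larger.

Answer: (u, v) = (5, 5)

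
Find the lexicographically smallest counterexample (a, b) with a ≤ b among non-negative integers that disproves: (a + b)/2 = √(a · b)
(a, b) = (0, 1)

At (0, 0): both sides equal 0, so it holds there.

Substituting (0, 1) into the claim:
LHS = (0 + 1)/2 = 1/2
RHS = √(0 · 1) = 0

Since LHS ≠ RHS, this pair disproves the claim, and no lexicographically smaller pair (a ≤ b, non-negative integers) does.

For instance (4, 7) is also a counterexample (LHS = 11/2, RHS = 2·√(7) ≈ 5.292), but it's lexicographically larger.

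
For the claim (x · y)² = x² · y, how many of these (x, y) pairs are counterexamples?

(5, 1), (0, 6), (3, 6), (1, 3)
Testing each pair:
(5, 1): LHS = 25, RHS = 25 → satisfies claim
(0, 6): LHS = 0, RHS = 0 → satisfies claim
(3, 6): LHS = 324, RHS = 54 → counterexample
(1, 3): LHS = 9, RHS = 3 → counterexample

That makes 2 counterexamples.

Answer: 2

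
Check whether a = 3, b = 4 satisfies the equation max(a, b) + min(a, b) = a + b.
Holds

Substituting a = 3, b = 4:

LHS = max(3, 4) + min(3, 4) = 7
RHS = 3 + 4 = 7

LHS = RHS, so the equation holds at this point.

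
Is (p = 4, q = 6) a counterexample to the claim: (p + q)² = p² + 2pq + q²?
Substituting p = 4, q = 6:
LHS = (4 + 6)² = 100
RHS = 4² + 2·4·6 + 6² = 100

The sides agree, so this pair does not disprove the claim.

Answer: No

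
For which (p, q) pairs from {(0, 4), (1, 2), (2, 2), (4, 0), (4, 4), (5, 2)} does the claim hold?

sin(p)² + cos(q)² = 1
Testing each pair:
(0, 4): LHS = cos(4)² ≈ 0.4272, RHS = 1 → fails
(1, 2): LHS = cos(2)² + sin(1)² ≈ 0.8813, RHS = 1 → fails
(2, 2): LHS = cos(2)² + sin(2)² = 1, RHS = 1 → holds
(4, 0): LHS = sin(4)² + 1 ≈ 1.573, RHS = 1 → fails
(4, 4): LHS = cos(4)² + sin(4)² = 1, RHS = 1 → holds
(5, 2): LHS = cos(2)² + sin(5)² ≈ 1.093, RHS = 1 → fails

2 of 6 pairs satisfy the claim.

Answer: (2, 2), (4, 4)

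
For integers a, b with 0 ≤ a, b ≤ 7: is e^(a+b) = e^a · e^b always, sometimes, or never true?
The identity holds for every pair in the range. For instance at (a, b) = (5, 5): both sides equal e^10 ≈ 22026.5.

Answer: Always true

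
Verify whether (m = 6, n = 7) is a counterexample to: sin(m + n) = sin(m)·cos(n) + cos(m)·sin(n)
Substituting m = 6, n = 7:
LHS = sin(6 + 7) = sin(13) ≈ 0.4202
RHS = sin(6)·cos(7) + cos(6)·sin(7) = sin(6)·cos(7) + sin(7)·cos(6) ≈ 0.4202

The sides agree, so this pair does not disprove the claim.

Answer: No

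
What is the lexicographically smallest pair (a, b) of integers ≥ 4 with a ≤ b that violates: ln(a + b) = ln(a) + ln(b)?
(a, b) = (4, 4)

Substituting (4, 4) into the claim:
LHS = ln(4 + 4) = ln(8) ≈ 2.079
RHS = ln(4) + ln(4) = 2·ln(4) ≈ 2.773

Since LHS ≠ RHS, this pair disproves the claim, and no lexicographically smaller pair (a ≤ b, integers ≥ 4) does.

For instance (5, 5) is also a counterexample (LHS = ln(10) ≈ 2.303, RHS = 2·ln(5) ≈ 3.219), but it's lexicographically larger.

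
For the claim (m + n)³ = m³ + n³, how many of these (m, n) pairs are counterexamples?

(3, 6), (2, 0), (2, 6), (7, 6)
3

Testing each pair:
(3, 6): LHS = 729, RHS = 243 → counterexample
(2, 0): LHS = 8, RHS = 8 → satisfies claim
(2, 6): LHS = 512, RHS = 224 → counterexample
(7, 6): LHS = 2197, RHS = 559 → counterexample

That makes 3 counterexamples.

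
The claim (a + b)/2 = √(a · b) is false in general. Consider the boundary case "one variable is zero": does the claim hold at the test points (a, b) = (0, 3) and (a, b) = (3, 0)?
At (0, 3): LHS = 3/2 ≠ RHS = 0
At (3, 0): LHS = 3/2 ≠ RHS = 0

Answer: No, fails at both test points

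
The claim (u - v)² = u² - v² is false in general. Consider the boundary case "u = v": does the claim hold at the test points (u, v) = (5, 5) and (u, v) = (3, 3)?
At (5, 5): LHS = 0, RHS = 0 → equal
At (3, 3): LHS = 0, RHS = 0 → equal

So the claim does hold at both of these boundary points, even though it is not an identity.

Answer: Yes, holds at both test points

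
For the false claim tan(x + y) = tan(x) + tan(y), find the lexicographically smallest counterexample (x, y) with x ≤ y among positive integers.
Substituting (1, 1) into the claim:
LHS = tan(1 + 1) = tan(2) ≈ -2.185
RHS = tan(1) + tan(1) = 2·tan(1) ≈ 3.115

Since LHS ≠ RHS, this pair disproves the claim, and no lexicographically smaller pair (x ≤ y, positive integers) does.

For instance (7, 8) is also a counterexample (LHS = tan(15) ≈ -0.856, RHS = tan(8) + tan(7) ≈ -5.928), but it's lexicographically larger.

Answer: (x, y) = (1, 1)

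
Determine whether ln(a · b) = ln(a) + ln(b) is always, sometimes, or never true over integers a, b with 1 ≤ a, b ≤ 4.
The identity holds for every pair in the range. For instance at (a, b) = (2, 1): both sides equal ln(2) ≈ 0.6931.

Answer: Always true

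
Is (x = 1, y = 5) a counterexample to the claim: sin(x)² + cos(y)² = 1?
Substituting x = 1, y = 5:
LHS = sin(1)² + cos(5)² ≈ 0.7885
RHS = 1

Since LHS ≠ RHS, this pair disproves the claim.

Answer: Yes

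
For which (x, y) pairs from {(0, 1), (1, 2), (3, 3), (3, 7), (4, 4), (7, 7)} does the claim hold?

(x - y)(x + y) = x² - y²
Testing each pair:
(0, 1): LHS = -1, RHS = -1 → holds
(1, 2): LHS = -3, RHS = -3 → holds
(3, 3): LHS = 0, RHS = 0 → holds
(3, 7): LHS = -40, RHS = -40 → holds
(4, 4): LHS = 0, RHS = 0 → holds
(7, 7): LHS = 0, RHS = 0 → holds

Every pair satisfies the claim.

Answer: All pairs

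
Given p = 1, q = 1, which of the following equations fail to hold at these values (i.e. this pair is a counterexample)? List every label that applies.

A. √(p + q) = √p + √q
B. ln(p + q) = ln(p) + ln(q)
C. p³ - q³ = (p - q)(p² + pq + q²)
Evaluating each claim at the given values:
A. LHS = √(2) ≈ 1.414, RHS = 2 → fails here (LHS ≠ RHS)
B. LHS = ln(2) ≈ 0.6931, RHS = 0 → fails here (LHS ≠ RHS)
C. LHS = 0, RHS = 0 → holds here (LHS = RHS)

Answer: A, B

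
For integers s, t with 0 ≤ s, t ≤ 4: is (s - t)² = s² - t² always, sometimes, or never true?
It holds at (s, t) = (4, 0) (both sides equal 16), but fails at (s, t) = (3, 2) (LHS = 1, RHS = 5).

Answer: Sometimes true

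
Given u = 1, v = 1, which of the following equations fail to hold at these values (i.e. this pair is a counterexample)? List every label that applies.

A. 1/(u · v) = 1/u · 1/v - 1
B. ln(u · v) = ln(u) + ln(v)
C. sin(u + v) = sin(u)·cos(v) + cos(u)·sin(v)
A

Evaluating each claim at the given values:
A. LHS = 1, RHS = 0 → fails here (LHS ≠ RHS)
B. LHS = 0, RHS = 0 → holds here (LHS = RHS)
C. LHS = sin(2) ≈ 0.9093, RHS = 2·sin(1)·cos(1) ≈ 0.9093 → holds here (LHS = RHS)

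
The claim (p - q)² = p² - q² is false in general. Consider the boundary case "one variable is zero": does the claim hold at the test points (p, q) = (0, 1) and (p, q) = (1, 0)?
At (0, 1): LHS = 1 ≠ RHS = -1
At (1, 0): LHS = 1, RHS = 1 → equal

Answer: Only at (1, 0)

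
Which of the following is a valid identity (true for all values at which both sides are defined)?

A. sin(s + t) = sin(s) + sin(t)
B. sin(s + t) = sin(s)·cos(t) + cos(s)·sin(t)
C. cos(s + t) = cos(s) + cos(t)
A: fails at (2, 2) — LHS = sin(4) ≈ -0.7568, RHS = 2·sin(2) ≈ 1.819.
B: holds — e.g. at (0, 1), both sides equal sin(1) ≈ 0.8415.
C: fails at (4, 5) — LHS = cos(9) ≈ -0.9111, RHS = cos(4) + cos(5) ≈ -0.37.

Answer: B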